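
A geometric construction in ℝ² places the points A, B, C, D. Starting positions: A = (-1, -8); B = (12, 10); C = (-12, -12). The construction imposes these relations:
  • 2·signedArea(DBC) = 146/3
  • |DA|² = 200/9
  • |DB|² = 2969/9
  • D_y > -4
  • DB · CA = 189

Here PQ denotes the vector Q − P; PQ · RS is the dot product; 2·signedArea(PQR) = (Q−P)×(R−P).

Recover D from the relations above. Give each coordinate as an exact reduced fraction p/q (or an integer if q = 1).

1. D_x = -1/3  [2·signedArea(DBC) = 146/3 ∩ DB · CA = 189]
2. D_y = -10/3  [2·signedArea(DBC) = 146/3 ∩ DB · CA = 189]
   → D = (-1/3, -10/3)

D = (-1/3, -10/3)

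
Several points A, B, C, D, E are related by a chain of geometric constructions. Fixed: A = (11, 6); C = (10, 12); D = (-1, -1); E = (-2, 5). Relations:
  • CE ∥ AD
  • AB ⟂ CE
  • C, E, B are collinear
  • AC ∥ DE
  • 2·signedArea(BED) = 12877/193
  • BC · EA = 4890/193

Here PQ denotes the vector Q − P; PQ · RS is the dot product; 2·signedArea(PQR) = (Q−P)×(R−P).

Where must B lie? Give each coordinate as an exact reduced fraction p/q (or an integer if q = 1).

B = (1570/193, 2106/193)

1. B_x = 1570/193  [C, E, B are collinear ∩ AB ⟂ CE]
2. B_y = 2106/193  [C, E, B are collinear ∩ AB ⟂ CE]
   → B = (1570/193, 2106/193)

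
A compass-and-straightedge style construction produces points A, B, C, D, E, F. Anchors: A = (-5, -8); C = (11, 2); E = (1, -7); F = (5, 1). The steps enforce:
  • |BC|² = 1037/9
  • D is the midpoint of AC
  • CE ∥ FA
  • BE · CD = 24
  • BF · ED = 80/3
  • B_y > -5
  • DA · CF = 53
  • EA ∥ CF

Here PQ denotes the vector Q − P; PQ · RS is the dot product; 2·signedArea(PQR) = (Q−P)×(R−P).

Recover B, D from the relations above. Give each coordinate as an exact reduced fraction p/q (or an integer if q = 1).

1. D_x = 3  [D is the midpoint of AC]
2. D_y = -3  [D is the midpoint of AC]
   → D = (3, -3)
3. B_x = 7/3  [BE · CD = 24 ∩ BF · ED = 80/3]
4. B_y = -13/3  [BE · CD = 24 ∩ BF · ED = 80/3]
   → B = (7/3, -13/3)

B = (7/3, -13/3)
D = (3, -3)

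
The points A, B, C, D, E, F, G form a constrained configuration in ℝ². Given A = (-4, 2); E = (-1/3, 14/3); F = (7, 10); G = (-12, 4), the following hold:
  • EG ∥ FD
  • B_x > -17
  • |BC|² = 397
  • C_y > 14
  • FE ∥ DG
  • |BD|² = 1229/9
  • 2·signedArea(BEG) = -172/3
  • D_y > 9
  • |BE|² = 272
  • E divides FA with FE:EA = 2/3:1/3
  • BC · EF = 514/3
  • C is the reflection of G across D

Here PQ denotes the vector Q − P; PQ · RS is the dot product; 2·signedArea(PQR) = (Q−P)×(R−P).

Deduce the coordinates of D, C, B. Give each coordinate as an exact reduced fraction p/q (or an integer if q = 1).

B = (-49/3, 26/3)
C = (8/3, 44/3)
D = (-14/3, 28/3)

1. D_x = -14/3  [FE ∥ DG ∩ EG ∥ FD]
2. D_y = 28/3  [FE ∥ DG ∩ EG ∥ FD]
   → D = (-14/3, 28/3)
3. C_x = 8/3  [C is the reflection of G across D]
4. C_y = 44/3  [C is the reflection of G across D]
   → C = (8/3, 44/3)
5. B_x = -49/3  [2·signedArea(BEG) = -172/3 ∩ BC · EF = 514/3]
6. B_y = 26/3  [2·signedArea(BEG) = -172/3 ∩ BC · EF = 514/3]
   → B = (-49/3, 26/3)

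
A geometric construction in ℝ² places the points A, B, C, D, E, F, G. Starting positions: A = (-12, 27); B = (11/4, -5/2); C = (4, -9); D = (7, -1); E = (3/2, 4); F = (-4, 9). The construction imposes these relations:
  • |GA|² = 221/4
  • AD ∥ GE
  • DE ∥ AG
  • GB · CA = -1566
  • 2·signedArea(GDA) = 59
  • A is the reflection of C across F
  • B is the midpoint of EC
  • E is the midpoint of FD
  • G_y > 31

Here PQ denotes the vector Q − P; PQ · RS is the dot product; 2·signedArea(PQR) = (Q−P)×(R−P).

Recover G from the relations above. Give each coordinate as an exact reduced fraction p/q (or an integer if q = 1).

1. G_x = -35/2  [AD ∥ GE ∩ DE ∥ AG]
2. G_y = 32  [AD ∥ GE ∩ DE ∥ AG]
   → G = (-35/2, 32)

G = (-35/2, 32)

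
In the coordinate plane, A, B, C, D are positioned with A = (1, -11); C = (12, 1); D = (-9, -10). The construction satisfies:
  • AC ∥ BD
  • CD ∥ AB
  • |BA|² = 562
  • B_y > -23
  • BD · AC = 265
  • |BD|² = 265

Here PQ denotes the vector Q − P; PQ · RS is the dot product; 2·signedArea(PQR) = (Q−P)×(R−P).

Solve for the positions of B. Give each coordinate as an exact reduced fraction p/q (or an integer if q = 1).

B = (-20, -22)

1. B_x = -20  [AC ∥ BD ∩ CD ∥ AB]
2. B_y = -22  [AC ∥ BD ∩ CD ∥ AB]
   → B = (-20, -22)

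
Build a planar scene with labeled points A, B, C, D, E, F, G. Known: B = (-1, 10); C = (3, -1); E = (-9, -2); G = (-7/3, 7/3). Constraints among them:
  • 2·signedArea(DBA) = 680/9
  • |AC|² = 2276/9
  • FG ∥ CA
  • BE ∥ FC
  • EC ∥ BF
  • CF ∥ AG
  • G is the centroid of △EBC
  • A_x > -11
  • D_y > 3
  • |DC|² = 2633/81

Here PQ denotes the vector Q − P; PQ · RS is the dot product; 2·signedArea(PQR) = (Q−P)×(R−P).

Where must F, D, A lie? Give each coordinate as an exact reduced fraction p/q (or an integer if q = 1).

1. F_x = 11  [BE ∥ FC ∩ EC ∥ BF]
2. F_y = 11  [BE ∥ FC ∩ EC ∥ BF]
   → F = (11, 11)
3. A_x = -31/3  [CF ∥ AG ∩ FG ∥ CA]
4. A_y = -29/3  [CF ∥ AG ∩ FG ∥ CA]
   → A = (-31/3, -29/3)
5. D_x = -1/9  [line 59/3·x + -28/3·y + 337/9 = 0 ∩ |DC|² = 2633/81]
6. D_y = 34/9  [line 59/3·x + -28/3·y + 337/9 = 0 ∩ |DC|² = 2633/81]
   → D = (-1/9, 34/9)

A = (-31/3, -29/3)
D = (-1/9, 34/9)
F = (11, 11)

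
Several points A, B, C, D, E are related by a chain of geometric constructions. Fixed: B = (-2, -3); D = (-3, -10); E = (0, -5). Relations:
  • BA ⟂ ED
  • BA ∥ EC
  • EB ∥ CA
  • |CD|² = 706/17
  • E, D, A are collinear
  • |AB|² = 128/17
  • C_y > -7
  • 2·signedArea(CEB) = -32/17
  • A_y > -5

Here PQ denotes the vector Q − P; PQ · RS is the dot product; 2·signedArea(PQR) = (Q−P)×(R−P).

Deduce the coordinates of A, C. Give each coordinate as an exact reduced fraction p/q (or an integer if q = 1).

A = (6/17, -75/17)
C = (40/17, -109/17)

1. A_x = 6/17  [E, D, A are collinear ∩ BA ⟂ ED]
2. A_y = -75/17  [E, D, A are collinear ∩ BA ⟂ ED]
   → A = (6/17, -75/17)
3. C_x = 40/17  [EB ∥ CA ∩ BA ∥ EC]
4. C_y = -109/17  [EB ∥ CA ∩ BA ∥ EC]
   → C = (40/17, -109/17)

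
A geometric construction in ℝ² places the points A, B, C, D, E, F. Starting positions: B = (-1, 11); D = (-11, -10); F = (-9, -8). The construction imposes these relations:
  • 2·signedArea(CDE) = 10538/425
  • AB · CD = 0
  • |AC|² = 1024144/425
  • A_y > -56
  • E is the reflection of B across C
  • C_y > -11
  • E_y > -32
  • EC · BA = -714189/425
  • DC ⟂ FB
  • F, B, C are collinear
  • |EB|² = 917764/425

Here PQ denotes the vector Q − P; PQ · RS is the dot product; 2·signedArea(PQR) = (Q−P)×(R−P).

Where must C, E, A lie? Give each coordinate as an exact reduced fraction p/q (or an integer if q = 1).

A = (-12353/425, -23654/425)
C = (-4257/425, -4426/425)
E = (-8089/425, -13527/425)

1. C_x = -4257/425  [F, B, C are collinear ∩ DC ⟂ FB]
2. C_y = -4426/425  [F, B, C are collinear ∩ DC ⟂ FB]
   → C = (-4257/425, -4426/425)
3. E_x = -8089/425  [E is the reflection of B across C]
4. E_y = -13527/425  [E is the reflection of B across C]
   → E = (-8089/425, -13527/425)
5. A_x = -12353/425  [AB · CD = 0 ∩ EC · BA = -714189/425]
6. A_y = -23654/425  [AB · CD = 0 ∩ EC · BA = -714189/425]
   → A = (-12353/425, -23654/425)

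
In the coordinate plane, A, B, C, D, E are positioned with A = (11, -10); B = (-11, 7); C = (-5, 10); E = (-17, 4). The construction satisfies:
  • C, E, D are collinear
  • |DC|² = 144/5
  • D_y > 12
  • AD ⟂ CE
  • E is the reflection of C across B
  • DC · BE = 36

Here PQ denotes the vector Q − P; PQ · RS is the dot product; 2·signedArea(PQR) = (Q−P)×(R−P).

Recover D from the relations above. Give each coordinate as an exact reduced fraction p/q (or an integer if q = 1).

1. D_x = -1/5  [C, E, D are collinear ∩ AD ⟂ CE]
2. D_y = 62/5  [C, E, D are collinear ∩ AD ⟂ CE]
   → D = (-1/5, 62/5)

D = (-1/5, 62/5)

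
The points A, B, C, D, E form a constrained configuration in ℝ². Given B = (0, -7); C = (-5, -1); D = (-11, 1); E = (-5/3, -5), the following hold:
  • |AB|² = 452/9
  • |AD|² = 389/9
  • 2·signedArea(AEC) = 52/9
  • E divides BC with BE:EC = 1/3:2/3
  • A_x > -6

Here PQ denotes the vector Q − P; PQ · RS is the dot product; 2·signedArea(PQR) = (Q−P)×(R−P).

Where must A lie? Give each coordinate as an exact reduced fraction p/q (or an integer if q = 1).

1. A_x = -16/3  [line -4·x + -10/3·y + -262/9 = 0 ∩ |AD|² = 389/9]
2. A_y = -7/3  [line -4·x + -10/3·y + -262/9 = 0 ∩ |AD|² = 389/9]
   → A = (-16/3, -7/3)

A = (-16/3, -7/3)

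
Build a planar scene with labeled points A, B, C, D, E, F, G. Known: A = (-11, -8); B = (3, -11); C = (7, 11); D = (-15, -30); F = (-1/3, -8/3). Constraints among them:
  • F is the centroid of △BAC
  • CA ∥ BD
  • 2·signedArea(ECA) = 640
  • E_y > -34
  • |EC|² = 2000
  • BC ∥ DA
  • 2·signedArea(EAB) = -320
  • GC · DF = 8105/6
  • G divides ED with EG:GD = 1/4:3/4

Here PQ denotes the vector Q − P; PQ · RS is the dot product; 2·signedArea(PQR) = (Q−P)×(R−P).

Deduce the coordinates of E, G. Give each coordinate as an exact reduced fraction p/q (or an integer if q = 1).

1. E_x = -1  [2·signedArea(EAB) = -320 ∩ 2·signedArea(ECA) = 640]
2. E_y = -33  [2·signedArea(EAB) = -320 ∩ 2·signedArea(ECA) = 640]
   → E = (-1, -33)
3. G_x = -9/2  [G divides ED with EG:GD = 1/4:3/4]
4. G_y = -129/4  [G divides ED with EG:GD = 1/4:3/4]
   → G = (-9/2, -129/4)

E = (-1, -33)
G = (-9/2, -129/4)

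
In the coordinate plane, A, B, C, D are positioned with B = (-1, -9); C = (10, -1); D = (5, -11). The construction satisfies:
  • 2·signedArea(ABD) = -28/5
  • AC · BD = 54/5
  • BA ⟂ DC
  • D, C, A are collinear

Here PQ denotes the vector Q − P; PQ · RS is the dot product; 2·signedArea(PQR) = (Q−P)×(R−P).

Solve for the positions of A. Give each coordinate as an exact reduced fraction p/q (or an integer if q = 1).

A = (23/5, -59/5)

1. A_x = 23/5  [D, C, A are collinear ∩ BA ⟂ DC]
2. A_y = -59/5  [D, C, A are collinear ∩ BA ⟂ DC]
   → A = (23/5, -59/5)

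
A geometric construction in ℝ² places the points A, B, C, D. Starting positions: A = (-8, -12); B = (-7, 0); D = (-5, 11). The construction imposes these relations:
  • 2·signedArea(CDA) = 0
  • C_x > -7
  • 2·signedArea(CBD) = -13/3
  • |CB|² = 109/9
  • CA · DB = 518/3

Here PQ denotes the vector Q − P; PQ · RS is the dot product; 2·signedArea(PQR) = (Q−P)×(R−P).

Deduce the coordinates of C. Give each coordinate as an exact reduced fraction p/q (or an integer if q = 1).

C = (-6, 10/3)

1. C_x = -6  [2·signedArea(CDA) = 0 ∩ CA · DB = 518/3]
2. C_y = 10/3  [2·signedArea(CDA) = 0 ∩ CA · DB = 518/3]
   → C = (-6, 10/3)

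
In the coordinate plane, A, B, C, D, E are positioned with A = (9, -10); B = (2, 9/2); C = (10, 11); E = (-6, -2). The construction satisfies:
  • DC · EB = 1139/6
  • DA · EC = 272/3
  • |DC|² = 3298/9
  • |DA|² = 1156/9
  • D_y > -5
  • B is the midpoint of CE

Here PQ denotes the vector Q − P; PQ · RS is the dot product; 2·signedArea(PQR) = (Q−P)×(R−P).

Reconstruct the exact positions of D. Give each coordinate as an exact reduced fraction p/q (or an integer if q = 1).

D = (-1, -14/3)

1. D_x = -1  [line -8·x + -13/2·y + -115/3 = 0 ∩ |DA|² = 1156/9]
2. D_y = -14/3  [line -8·x + -13/2·y + -115/3 = 0 ∩ |DA|² = 1156/9]
   → D = (-1, -14/3)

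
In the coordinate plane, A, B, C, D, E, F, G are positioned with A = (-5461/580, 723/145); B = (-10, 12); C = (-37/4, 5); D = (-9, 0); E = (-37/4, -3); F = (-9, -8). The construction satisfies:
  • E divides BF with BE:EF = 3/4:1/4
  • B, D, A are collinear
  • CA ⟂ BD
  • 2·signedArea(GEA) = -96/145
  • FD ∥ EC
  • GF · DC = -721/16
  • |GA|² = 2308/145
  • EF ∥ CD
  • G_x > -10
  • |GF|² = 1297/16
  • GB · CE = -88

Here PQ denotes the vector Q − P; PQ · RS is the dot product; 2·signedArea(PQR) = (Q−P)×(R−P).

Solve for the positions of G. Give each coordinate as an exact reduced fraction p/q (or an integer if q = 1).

1. G_x = -37/4  [2·signedArea(GEA) = -96/145 ∩ GB · CE = -88]
2. G_y = 1  [2·signedArea(GEA) = -96/145 ∩ GB · CE = -88]
   → G = (-37/4, 1)

G = (-37/4, 1)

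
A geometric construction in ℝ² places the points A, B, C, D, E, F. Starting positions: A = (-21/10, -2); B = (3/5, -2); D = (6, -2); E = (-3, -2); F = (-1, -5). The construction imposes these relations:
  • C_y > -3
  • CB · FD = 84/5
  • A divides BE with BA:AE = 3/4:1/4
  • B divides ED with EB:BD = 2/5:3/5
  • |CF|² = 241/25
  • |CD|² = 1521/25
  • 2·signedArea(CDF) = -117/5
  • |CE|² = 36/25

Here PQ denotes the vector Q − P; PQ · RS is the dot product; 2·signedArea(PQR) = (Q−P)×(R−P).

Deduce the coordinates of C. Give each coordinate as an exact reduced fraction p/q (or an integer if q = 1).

1. C_x = -9/5  [2·signedArea(CDF) = -117/5 ∩ CB · FD = 84/5]
2. C_y = -2  [2·signedArea(CDF) = -117/5 ∩ CB · FD = 84/5]
   → C = (-9/5, -2)

C = (-9/5, -2)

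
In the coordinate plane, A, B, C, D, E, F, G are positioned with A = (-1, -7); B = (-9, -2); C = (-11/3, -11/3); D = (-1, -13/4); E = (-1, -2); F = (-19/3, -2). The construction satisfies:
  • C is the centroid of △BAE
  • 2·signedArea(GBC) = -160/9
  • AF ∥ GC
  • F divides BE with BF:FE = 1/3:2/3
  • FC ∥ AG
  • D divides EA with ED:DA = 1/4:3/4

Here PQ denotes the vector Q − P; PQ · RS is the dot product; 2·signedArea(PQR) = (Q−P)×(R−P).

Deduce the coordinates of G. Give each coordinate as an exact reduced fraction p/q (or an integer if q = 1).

G = (5/3, -26/3)

1. G_x = 5/3  [AF ∥ GC ∩ FC ∥ AG]
2. G_y = -26/3  [AF ∥ GC ∩ FC ∥ AG]
   → G = (5/3, -26/3)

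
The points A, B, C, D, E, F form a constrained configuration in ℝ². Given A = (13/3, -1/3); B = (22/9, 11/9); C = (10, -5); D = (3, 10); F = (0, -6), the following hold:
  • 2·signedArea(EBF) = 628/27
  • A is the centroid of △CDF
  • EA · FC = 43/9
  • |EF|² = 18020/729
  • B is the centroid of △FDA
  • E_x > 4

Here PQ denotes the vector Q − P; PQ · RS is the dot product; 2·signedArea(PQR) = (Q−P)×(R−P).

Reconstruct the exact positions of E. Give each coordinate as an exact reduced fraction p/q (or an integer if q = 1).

E = (112/27, -88/27)

1. E_x = 112/27  [EA · FC = 43/9 ∩ 2·signedArea(EBF) = 628/27]
2. E_y = -88/27  [EA · FC = 43/9 ∩ 2·signedArea(EBF) = 628/27]
   → E = (112/27, -88/27)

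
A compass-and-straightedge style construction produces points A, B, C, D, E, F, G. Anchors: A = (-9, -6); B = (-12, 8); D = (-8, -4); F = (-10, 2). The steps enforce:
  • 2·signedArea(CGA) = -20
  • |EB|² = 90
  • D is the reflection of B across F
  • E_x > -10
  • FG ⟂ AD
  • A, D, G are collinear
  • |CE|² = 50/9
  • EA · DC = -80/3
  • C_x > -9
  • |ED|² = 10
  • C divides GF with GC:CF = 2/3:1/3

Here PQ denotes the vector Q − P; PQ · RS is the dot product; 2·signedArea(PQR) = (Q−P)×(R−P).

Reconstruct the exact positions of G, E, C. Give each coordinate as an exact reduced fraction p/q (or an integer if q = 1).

C = (-26/3, 4/3)
E = (-9, -1)
G = (-6, 0)

1. G_x = -6  [A, D, G are collinear ∩ FG ⟂ AD]
2. G_y = 0  [A, D, G are collinear ∩ FG ⟂ AD]
   → G = (-6, 0)
3. C_x = -26/3  [C divides GF with GC:CF = 2/3:1/3]
4. C_y = 4/3  [C divides GF with GC:CF = 2/3:1/3]
   → C = (-26/3, 4/3)
5. E_x = -9  [line 2/3·x + -16/3·y + 2/3 = 0 ∩ |EB|² = 90]
6. E_y = -1  [line 2/3·x + -16/3·y + 2/3 = 0 ∩ |EB|² = 90]
   → E = (-9, -1)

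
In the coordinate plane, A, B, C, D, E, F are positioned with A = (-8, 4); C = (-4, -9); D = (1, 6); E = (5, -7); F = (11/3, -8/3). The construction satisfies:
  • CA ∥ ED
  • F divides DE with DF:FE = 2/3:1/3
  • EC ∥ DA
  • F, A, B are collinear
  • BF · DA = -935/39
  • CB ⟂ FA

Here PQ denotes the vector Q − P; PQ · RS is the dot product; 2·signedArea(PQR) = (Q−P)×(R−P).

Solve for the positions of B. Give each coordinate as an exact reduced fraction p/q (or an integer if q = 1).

B = (8/13, -12/13)

1. B_x = 8/13  [F, A, B are collinear ∩ CB ⟂ FA]
2. B_y = -12/13  [F, A, B are collinear ∩ CB ⟂ FA]
   → B = (8/13, -12/13)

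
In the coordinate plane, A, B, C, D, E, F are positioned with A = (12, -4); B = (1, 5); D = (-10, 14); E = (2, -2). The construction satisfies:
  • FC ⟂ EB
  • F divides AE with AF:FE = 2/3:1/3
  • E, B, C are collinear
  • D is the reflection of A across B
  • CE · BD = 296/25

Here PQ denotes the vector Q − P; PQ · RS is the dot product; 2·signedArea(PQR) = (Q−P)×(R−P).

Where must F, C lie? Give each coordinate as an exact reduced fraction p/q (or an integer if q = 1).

1. F_x = 16/3  [F divides AE with AF:FE = 2/3:1/3]
2. F_y = -8/3  [F divides AE with AF:FE = 2/3:1/3]
   → F = (16/3, -8/3)
3. C_x = 54/25  [E, B, C are collinear ∩ FC ⟂ EB]
4. C_y = -78/25  [E, B, C are collinear ∩ FC ⟂ EB]
   → C = (54/25, -78/25)

C = (54/25, -78/25)
F = (16/3, -8/3)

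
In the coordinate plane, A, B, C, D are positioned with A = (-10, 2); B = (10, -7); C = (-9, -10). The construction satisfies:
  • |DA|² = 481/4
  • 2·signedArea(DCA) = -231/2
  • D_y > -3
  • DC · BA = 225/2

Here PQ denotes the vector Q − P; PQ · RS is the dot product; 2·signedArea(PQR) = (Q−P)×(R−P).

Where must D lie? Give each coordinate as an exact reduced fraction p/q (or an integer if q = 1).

1. D_x = 0  [2·signedArea(DCA) = -231/2 ∩ DC · BA = 225/2]
2. D_y = -5/2  [2·signedArea(DCA) = -231/2 ∩ DC · BA = 225/2]
   → D = (0, -5/2)

D = (0, -5/2)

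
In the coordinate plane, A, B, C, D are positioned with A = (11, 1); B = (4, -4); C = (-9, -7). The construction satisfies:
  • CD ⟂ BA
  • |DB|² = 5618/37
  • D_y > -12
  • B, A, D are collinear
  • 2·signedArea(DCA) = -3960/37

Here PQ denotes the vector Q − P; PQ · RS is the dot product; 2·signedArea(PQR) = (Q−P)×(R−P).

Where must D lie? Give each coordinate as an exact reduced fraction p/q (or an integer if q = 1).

1. D_x = -223/37  [B, A, D are collinear ∩ CD ⟂ BA]
2. D_y = -413/37  [B, A, D are collinear ∩ CD ⟂ BA]
   → D = (-223/37, -413/37)

D = (-223/37, -413/37)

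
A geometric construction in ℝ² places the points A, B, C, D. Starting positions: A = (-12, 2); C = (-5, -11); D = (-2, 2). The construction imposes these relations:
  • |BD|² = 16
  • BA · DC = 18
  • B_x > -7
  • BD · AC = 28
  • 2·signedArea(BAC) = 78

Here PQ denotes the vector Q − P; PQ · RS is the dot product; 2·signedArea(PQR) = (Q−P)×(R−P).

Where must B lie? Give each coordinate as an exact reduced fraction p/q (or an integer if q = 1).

1. B_x = -6  [BA · DC = 18 ∩ BD · AC = 28]
2. B_y = 2  [BA · DC = 18 ∩ BD · AC = 28]
   → B = (-6, 2)

B = (-6, 2)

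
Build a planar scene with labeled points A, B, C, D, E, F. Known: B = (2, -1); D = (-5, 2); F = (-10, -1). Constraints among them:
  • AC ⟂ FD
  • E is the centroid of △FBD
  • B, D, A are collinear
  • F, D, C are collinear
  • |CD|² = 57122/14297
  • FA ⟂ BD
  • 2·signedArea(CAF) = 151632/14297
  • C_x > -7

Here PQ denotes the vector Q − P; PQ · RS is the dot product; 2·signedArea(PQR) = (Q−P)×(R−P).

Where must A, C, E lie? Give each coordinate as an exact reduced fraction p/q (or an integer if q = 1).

1. A_x = -236/29  [B, D, A are collinear ∩ FA ⟂ BD]
2. A_y = 97/29  [B, D, A are collinear ∩ FA ⟂ BD]
   → A = (-236/29, 97/29)
3. C_x = -3310/493  [F, D, C are collinear ∩ AC ⟂ FD]
4. C_y = 479/493  [F, D, C are collinear ∩ AC ⟂ FD]
   → C = (-3310/493, 479/493)
5. E_x = -13/3  [E is the centroid of △FBD]
6. E_y = 0  [E is the centroid of △FBD]
   → E = (-13/3, 0)

A = (-236/29, 97/29)
C = (-3310/493, 479/493)
E = (-13/3, 0)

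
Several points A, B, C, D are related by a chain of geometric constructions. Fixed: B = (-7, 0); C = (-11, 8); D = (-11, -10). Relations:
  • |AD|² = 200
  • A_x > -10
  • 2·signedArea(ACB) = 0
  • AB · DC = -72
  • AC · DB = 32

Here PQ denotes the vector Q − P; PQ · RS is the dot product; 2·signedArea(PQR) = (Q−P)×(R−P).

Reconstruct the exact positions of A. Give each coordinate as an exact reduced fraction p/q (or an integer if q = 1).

1. A_x = -9  [2·signedArea(ACB) = 0 ∩ AC · DB = 32]
2. A_y = 4  [2·signedArea(ACB) = 0 ∩ AC · DB = 32]
   → A = (-9, 4)

A = (-9, 4)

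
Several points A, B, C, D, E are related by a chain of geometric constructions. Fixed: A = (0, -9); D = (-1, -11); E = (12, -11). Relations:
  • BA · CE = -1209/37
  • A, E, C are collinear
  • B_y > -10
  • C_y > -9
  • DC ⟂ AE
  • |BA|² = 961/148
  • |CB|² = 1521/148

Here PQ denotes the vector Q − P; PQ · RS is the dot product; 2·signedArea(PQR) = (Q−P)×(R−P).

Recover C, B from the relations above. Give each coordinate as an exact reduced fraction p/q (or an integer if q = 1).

1. C_x = -24/37  [A, E, C are collinear ∩ DC ⟂ AE]
2. C_y = -329/37  [A, E, C are collinear ∩ DC ⟂ AE]
   → C = (-24/37, -329/37)
3. B_x = 93/37  [line -468/37·x + 78/37·y + 1911/37 = 0 ∩ |BA|² = 961/148]
4. B_y = -697/74  [line -468/37·x + 78/37·y + 1911/37 = 0 ∩ |BA|² = 961/148]
   → B = (93/37, -697/74)

B = (93/37, -697/74)
C = (-24/37, -329/37)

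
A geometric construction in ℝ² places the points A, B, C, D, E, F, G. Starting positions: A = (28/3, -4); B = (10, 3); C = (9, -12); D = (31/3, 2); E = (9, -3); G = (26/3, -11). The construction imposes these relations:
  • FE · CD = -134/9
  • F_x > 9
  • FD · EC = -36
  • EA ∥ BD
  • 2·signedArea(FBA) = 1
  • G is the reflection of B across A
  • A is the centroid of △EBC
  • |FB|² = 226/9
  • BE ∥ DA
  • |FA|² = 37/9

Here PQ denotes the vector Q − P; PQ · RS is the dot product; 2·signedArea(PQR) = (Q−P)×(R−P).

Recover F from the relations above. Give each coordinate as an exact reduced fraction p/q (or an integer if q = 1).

1. F_x = 29/3  [2·signedArea(FBA) = 1 ∩ FE · CD = -134/9]
2. F_y = -2  [2·signedArea(FBA) = 1 ∩ FE · CD = -134/9]
   → F = (29/3, -2)

F = (29/3, -2)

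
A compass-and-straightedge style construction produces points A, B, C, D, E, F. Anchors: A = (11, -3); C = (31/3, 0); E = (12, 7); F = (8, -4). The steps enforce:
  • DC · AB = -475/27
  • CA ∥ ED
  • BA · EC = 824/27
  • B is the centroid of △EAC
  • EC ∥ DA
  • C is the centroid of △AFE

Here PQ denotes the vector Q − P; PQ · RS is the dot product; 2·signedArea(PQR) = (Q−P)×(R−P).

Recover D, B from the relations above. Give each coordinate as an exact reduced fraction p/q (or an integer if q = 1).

B = (100/9, 4/3)
D = (38/3, 4)

1. D_x = 38/3  [EC ∥ DA ∩ CA ∥ ED]
2. D_y = 4  [EC ∥ DA ∩ CA ∥ ED]
   → D = (38/3, 4)
3. B_x = 100/9  [B is the centroid of △EAC]
4. B_y = 4/3  [B is the centroid of △EAC]
   → B = (100/9, 4/3)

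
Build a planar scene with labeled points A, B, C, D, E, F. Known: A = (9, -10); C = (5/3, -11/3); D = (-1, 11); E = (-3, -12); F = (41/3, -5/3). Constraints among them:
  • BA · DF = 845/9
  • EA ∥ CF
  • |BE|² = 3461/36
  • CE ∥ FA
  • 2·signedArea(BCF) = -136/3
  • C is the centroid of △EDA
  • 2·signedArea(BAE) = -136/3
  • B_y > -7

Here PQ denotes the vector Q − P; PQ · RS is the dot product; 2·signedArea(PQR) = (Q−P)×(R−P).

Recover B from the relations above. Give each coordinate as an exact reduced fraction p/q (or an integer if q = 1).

B = (16/3, -41/6)

1. B_x = 16/3  [BA · DF = 845/9 ∩ 2·signedArea(BCF) = -136/3]
2. B_y = -41/6  [BA · DF = 845/9 ∩ 2·signedArea(BCF) = -136/3]
   → B = (16/3, -41/6)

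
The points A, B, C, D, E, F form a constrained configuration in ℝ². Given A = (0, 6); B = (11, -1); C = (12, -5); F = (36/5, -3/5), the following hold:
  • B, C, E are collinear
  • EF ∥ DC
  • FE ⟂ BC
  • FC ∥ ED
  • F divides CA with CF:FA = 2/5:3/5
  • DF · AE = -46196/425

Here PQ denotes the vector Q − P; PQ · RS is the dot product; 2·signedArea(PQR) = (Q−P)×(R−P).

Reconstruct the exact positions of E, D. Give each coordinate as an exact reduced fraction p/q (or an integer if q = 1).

1. E_x = 908/85  [B, C, E are collinear ∩ FE ⟂ BC]
2. E_y = 23/85  [B, C, E are collinear ∩ FE ⟂ BC]
   → E = (908/85, 23/85)
3. D_x = 1316/85  [EF ∥ DC ∩ FC ∥ ED]
4. D_y = -351/85  [EF ∥ DC ∩ FC ∥ ED]
   → D = (1316/85, -351/85)

D = (1316/85, -351/85)
E = (908/85, 23/85)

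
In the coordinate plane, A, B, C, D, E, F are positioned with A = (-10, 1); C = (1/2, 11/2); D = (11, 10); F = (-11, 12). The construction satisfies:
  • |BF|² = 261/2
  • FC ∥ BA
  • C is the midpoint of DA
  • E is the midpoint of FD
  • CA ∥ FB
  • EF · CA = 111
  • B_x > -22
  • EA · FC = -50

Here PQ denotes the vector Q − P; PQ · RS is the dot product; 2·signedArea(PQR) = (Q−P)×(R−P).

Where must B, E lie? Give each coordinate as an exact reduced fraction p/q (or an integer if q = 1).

B = (-43/2, 15/2)
E = (0, 11)

1. B_x = -43/2  [FC ∥ BA ∩ CA ∥ FB]
2. B_y = 15/2  [FC ∥ BA ∩ CA ∥ FB]
   → B = (-43/2, 15/2)
3. E_x = 0  [E is the midpoint of FD]
4. E_y = 11  [E is the midpoint of FD]
   → E = (0, 11)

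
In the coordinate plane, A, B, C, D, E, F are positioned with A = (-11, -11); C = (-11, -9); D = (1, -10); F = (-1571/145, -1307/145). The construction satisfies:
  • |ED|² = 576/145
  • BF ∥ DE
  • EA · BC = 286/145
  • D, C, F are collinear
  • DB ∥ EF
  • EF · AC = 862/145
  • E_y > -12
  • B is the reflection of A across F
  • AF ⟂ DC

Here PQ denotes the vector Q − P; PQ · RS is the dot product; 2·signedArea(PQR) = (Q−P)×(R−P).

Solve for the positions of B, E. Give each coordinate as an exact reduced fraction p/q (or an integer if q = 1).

1. B_x = -1547/145  [B is the reflection of A across F]
2. B_y = -1019/145  [B is the reflection of A across F]
   → B = (-1547/145, -1019/145)
3. E_x = 121/145  [DB ∥ EF ∩ BF ∥ DE]
4. E_y = -1738/145  [DB ∥ EF ∩ BF ∥ DE]
   → E = (121/145, -1738/145)

B = (-1547/145, -1019/145)
E = (121/145, -1738/145)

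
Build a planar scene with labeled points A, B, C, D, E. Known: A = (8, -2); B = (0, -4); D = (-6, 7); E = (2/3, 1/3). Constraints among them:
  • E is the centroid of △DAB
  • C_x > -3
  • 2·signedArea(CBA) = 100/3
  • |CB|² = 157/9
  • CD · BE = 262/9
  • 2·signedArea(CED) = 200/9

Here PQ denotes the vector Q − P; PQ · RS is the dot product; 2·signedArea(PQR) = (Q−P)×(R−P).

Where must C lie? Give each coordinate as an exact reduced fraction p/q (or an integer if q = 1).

C = (-2, -1/3)

1. C_x = -2  [CD · BE = 262/9 ∩ 2·signedArea(CBA) = 100/3]
2. C_y = -1/3  [CD · BE = 262/9 ∩ 2·signedArea(CBA) = 100/3]
   → C = (-2, -1/3)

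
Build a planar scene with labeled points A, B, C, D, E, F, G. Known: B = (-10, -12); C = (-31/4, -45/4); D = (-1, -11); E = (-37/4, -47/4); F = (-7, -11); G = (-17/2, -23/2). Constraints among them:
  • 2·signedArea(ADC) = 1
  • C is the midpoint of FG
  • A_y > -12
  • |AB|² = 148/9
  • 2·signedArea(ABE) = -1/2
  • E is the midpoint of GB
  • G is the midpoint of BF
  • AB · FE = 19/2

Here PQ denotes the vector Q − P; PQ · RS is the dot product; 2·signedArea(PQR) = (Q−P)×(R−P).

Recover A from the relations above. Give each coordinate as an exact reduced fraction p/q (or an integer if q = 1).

A = (-6, -34/3)

1. A_x = -6  [2·signedArea(ADC) = 1 ∩ AB · FE = 19/2]
2. A_y = -34/3  [2·signedArea(ADC) = 1 ∩ AB · FE = 19/2]
   → A = (-6, -34/3)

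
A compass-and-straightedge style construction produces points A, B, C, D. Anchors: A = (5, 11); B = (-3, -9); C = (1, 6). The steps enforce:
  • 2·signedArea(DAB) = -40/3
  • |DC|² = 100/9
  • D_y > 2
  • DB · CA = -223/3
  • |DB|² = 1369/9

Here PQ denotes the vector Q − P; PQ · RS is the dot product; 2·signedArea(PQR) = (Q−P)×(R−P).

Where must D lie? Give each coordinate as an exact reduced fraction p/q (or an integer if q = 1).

1. D_x = 1  [2·signedArea(DAB) = -40/3 ∩ DB · CA = -223/3]
2. D_y = 8/3  [2·signedArea(DAB) = -40/3 ∩ DB · CA = -223/3]
   → D = (1, 8/3)

D = (1, 8/3)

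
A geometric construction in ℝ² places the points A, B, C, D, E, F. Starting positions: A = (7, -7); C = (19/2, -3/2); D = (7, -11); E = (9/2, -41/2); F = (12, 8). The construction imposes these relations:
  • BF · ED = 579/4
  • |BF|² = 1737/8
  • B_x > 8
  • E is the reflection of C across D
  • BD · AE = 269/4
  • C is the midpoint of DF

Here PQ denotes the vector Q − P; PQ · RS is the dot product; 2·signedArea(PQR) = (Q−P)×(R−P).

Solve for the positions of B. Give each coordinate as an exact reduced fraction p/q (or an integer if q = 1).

B = (33/4, -25/4)

1. B_x = 33/4  [BD · AE = 269/4 ∩ BF · ED = 579/4]
2. B_y = -25/4  [BD · AE = 269/4 ∩ BF · ED = 579/4]
   → B = (33/4, -25/4)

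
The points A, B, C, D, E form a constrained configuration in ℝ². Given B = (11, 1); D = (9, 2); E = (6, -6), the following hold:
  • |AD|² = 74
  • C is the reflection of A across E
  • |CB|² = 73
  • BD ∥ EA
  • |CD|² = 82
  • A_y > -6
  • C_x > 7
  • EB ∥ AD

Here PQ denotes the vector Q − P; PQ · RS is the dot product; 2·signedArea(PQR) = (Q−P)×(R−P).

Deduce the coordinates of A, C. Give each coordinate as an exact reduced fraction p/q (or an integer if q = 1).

1. A_x = 4  [EB ∥ AD ∩ BD ∥ EA]
2. A_y = -5  [EB ∥ AD ∩ BD ∥ EA]
   → A = (4, -5)
3. C_x = 8  [C is the reflection of A across E]
4. C_y = -7  [C is the reflection of A across E]
   → C = (8, -7)

A = (4, -5)
C = (8, -7)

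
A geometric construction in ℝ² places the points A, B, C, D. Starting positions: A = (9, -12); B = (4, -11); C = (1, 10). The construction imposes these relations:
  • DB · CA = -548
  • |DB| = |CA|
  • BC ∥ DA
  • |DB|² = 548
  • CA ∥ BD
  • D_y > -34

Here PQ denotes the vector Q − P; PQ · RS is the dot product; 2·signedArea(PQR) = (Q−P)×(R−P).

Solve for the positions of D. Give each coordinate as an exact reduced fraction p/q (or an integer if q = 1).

D = (12, -33)

1. D_x = 12  [BC ∥ DA ∩ CA ∥ BD]
2. D_y = -33  [BC ∥ DA ∩ CA ∥ BD]
   → D = (12, -33)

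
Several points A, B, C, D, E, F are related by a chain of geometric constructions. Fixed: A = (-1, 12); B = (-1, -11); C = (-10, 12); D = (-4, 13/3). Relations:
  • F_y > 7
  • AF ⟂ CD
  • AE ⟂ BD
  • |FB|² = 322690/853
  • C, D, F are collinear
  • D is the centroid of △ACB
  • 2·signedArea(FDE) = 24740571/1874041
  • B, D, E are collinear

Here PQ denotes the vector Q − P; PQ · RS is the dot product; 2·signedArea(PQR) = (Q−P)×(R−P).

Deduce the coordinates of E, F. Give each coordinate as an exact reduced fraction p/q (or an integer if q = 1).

E = (-11719/2197, 24501/2197)
F = (-5614/853, 6510/853)

1. E_x = -11719/2197  [B, D, E are collinear ∩ AE ⟂ BD]
2. E_y = 24501/2197  [B, D, E are collinear ∩ AE ⟂ BD]
   → E = (-11719/2197, 24501/2197)
3. F_x = -5614/853  [C, D, F are collinear ∩ AF ⟂ CD]
4. F_y = 6510/853  [C, D, F are collinear ∩ AF ⟂ CD]
   → F = (-5614/853, 6510/853)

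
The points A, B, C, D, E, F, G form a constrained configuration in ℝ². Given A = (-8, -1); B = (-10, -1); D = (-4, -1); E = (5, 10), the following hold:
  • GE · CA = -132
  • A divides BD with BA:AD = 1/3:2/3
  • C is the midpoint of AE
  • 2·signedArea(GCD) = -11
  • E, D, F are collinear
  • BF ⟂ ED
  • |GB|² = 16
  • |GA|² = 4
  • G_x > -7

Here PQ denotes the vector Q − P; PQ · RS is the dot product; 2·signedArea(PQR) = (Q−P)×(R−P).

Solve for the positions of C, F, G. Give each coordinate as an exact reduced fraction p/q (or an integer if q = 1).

1. C_x = -3/2  [C is the midpoint of AE]
2. C_y = 9/2  [C is the midpoint of AE]
   → C = (-3/2, 9/2)
3. F_x = -647/101  [E, D, F are collinear ∩ BF ⟂ ED]
4. F_y = -398/101  [E, D, F are collinear ∩ BF ⟂ ED]
   → F = (-647/101, -398/101)
5. G_x = -6  [2·signedArea(GCD) = -11 ∩ GE · CA = -132]
6. G_y = -1  [2·signedArea(GCD) = -11 ∩ GE · CA = -132]
   → G = (-6, -1)

C = (-3/2, 9/2)
F = (-647/101, -398/101)
G = (-6, -1)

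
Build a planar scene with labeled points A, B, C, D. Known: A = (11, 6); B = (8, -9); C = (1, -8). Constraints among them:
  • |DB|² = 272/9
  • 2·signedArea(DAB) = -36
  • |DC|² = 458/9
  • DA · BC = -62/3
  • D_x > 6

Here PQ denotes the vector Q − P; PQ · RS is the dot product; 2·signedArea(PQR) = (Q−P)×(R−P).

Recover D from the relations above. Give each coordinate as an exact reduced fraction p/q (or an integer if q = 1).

D = (20/3, -11/3)

1. D_x = 20/3  [2·signedArea(DAB) = -36 ∩ DA · BC = -62/3]
2. D_y = -11/3  [2·signedArea(DAB) = -36 ∩ DA · BC = -62/3]
   → D = (20/3, -11/3)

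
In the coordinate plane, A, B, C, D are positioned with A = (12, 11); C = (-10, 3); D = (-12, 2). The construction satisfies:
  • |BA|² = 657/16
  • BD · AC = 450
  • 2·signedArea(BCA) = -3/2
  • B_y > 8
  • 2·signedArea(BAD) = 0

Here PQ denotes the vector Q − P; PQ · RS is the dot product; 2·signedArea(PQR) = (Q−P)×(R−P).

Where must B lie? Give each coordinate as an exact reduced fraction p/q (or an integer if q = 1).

B = (6, 35/4)

1. B_x = 6  [2·signedArea(BAD) = 0 ∩ 2·signedArea(BCA) = -3/2]
2. B_y = 35/4  [2·signedArea(BAD) = 0 ∩ 2·signedArea(BCA) = -3/2]
   → B = (6, 35/4)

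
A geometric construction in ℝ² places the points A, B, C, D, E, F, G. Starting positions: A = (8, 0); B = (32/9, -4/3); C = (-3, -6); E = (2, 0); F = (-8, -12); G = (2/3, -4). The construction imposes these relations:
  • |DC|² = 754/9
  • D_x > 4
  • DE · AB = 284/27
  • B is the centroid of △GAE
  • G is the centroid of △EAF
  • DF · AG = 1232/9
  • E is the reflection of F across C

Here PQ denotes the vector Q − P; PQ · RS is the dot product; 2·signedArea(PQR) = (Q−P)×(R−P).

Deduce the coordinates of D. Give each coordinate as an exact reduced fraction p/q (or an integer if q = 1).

D = (14/3, -1)

1. D_x = 14/3  [DF · AG = 1232/9 ∩ DE · AB = 284/27]
2. D_y = -1  [DF · AG = 1232/9 ∩ DE · AB = 284/27]
   → D = (14/3, -1)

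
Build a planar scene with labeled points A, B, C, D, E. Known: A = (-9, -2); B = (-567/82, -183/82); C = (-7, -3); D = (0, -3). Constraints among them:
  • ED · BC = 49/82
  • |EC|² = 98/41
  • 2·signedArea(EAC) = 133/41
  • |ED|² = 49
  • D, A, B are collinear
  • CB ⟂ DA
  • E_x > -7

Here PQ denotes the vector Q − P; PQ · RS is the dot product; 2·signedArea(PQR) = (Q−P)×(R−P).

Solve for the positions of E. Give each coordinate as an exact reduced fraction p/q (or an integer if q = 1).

E = (-280/41, -60/41)

1. E_x = -280/41  [ED · BC = 49/82 ∩ 2·signedArea(EAC) = 133/41]
2. E_y = -60/41  [ED · BC = 49/82 ∩ 2·signedArea(EAC) = 133/41]
   → E = (-280/41, -60/41)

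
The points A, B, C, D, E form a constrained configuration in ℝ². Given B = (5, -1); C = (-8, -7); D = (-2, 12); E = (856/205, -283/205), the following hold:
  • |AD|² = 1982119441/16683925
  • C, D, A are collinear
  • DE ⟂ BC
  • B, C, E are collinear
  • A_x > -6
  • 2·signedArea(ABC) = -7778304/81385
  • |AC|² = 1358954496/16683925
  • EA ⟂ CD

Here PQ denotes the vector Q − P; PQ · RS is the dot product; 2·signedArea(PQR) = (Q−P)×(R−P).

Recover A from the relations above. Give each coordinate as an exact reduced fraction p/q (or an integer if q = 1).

A = (-429896/81385, 130721/81385)

1. A_x = -429896/81385  [C, D, A are collinear ∩ EA ⟂ CD]
2. A_y = 130721/81385  [C, D, A are collinear ∩ EA ⟂ CD]
   → A = (-429896/81385, 130721/81385)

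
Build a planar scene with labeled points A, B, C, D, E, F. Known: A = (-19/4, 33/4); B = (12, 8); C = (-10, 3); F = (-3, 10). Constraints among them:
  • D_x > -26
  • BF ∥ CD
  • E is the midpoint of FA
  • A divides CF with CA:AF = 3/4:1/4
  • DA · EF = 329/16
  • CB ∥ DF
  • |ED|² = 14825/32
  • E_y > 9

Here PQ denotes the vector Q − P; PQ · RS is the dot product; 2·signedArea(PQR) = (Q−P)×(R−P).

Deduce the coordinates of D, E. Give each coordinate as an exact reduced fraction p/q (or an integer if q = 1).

D = (-25, 5)
E = (-31/8, 73/8)

1. D_x = -25  [CB ∥ DF ∩ BF ∥ CD]
2. D_y = 5  [CB ∥ DF ∩ BF ∥ CD]
   → D = (-25, 5)
3. E_x = -31/8  [E is the midpoint of FA]
4. E_y = 73/8  [E is the midpoint of FA]
   → E = (-31/8, 73/8)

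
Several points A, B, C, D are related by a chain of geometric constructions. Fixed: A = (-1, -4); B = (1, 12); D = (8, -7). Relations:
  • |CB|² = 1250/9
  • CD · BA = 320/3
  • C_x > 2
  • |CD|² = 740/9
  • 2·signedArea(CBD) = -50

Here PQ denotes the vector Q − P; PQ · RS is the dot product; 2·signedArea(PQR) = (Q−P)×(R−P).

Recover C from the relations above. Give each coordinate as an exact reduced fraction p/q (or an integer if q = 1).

1. C_x = 8/3  [CD · BA = 320/3 ∩ 2·signedArea(CBD) = -50]
2. C_y = 1/3  [CD · BA = 320/3 ∩ 2·signedArea(CBD) = -50]
   → C = (8/3, 1/3)

C = (8/3, 1/3)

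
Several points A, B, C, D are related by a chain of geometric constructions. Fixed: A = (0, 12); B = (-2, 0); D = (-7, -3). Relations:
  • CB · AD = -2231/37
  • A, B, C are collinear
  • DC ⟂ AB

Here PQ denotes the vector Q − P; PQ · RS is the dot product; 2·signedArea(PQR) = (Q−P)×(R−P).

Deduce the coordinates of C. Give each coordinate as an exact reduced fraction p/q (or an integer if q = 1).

C = (-97/37, -138/37)

1. C_x = -97/37  [A, B, C are collinear ∩ DC ⟂ AB]
2. C_y = -138/37  [A, B, C are collinear ∩ DC ⟂ AB]
   → C = (-97/37, -138/37)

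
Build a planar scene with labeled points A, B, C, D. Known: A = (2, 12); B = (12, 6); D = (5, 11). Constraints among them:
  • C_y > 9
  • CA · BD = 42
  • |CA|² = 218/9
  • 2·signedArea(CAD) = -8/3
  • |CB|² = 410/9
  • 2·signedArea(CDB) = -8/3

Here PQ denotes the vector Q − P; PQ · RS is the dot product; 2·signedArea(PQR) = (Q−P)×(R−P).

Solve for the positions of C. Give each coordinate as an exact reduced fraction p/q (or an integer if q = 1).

1. C_x = 19/3  [2·signedArea(CAD) = -8/3 ∩ CA · BD = 42]
2. C_y = 29/3  [2·signedArea(CAD) = -8/3 ∩ CA · BD = 42]
   → C = (19/3, 29/3)

C = (19/3, 29/3)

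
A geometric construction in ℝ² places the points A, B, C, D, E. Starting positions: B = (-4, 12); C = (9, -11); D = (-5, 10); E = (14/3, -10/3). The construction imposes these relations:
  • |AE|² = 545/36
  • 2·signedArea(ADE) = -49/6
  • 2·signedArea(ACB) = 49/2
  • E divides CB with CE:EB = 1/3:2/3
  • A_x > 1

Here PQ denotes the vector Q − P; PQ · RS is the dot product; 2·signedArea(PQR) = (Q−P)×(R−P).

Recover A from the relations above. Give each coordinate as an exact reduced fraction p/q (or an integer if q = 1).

1. A_x = 2  [2·signedArea(ACB) = 49/2 ∩ 2·signedArea(ADE) = -49/6]
2. A_y = -1/2  [2·signedArea(ACB) = 49/2 ∩ 2·signedArea(ADE) = -49/6]
   → A = (2, -1/2)

A = (2, -1/2)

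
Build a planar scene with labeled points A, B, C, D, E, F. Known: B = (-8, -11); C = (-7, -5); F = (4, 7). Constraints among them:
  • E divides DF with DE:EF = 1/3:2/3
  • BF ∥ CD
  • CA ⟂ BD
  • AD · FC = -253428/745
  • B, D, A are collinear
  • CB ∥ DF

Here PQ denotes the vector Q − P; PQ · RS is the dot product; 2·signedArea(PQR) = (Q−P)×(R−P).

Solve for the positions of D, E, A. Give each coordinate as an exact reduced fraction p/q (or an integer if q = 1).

A = (-3919/745, -4427/745)
D = (5, 13)
E = (14/3, 11)

1. D_x = 5  [CB ∥ DF ∩ BF ∥ CD]
2. D_y = 13  [CB ∥ DF ∩ BF ∥ CD]
   → D = (5, 13)
3. E_x = 14/3  [E divides DF with DE:EF = 1/3:2/3]
4. E_y = 11  [E divides DF with DE:EF = 1/3:2/3]
   → E = (14/3, 11)
5. A_x = -3919/745  [B, D, A are collinear ∩ CA ⟂ BD]
6. A_y = -4427/745  [B, D, A are collinear ∩ CA ⟂ BD]
   → A = (-3919/745, -4427/745)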